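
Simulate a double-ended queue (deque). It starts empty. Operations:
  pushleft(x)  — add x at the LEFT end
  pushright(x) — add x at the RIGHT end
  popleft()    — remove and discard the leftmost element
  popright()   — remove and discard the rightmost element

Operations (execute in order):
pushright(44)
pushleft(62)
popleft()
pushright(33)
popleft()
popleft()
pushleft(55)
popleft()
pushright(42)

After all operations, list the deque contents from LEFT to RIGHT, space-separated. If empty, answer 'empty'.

pushright(44): [44]
pushleft(62): [62, 44]
popleft(): [44]
pushright(33): [44, 33]
popleft(): [33]
popleft(): []
pushleft(55): [55]
popleft(): []
pushright(42): [42]

Answer: 42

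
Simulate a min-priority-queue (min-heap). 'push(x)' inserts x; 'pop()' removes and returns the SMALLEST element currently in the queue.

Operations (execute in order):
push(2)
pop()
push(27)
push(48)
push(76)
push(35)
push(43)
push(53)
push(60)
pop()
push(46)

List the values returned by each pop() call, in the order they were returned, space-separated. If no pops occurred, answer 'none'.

Answer: 2 27

Derivation:
push(2): heap contents = [2]
pop() → 2: heap contents = []
push(27): heap contents = [27]
push(48): heap contents = [27, 48]
push(76): heap contents = [27, 48, 76]
push(35): heap contents = [27, 35, 48, 76]
push(43): heap contents = [27, 35, 43, 48, 76]
push(53): heap contents = [27, 35, 43, 48, 53, 76]
push(60): heap contents = [27, 35, 43, 48, 53, 60, 76]
pop() → 27: heap contents = [35, 43, 48, 53, 60, 76]
push(46): heap contents = [35, 43, 46, 48, 53, 60, 76]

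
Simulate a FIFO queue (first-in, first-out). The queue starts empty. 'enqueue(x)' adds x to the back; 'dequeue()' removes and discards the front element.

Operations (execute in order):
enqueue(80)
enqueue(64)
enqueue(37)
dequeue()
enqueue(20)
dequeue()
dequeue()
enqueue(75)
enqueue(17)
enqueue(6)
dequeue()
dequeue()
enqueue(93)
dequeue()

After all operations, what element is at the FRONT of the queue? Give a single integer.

enqueue(80): queue = [80]
enqueue(64): queue = [80, 64]
enqueue(37): queue = [80, 64, 37]
dequeue(): queue = [64, 37]
enqueue(20): queue = [64, 37, 20]
dequeue(): queue = [37, 20]
dequeue(): queue = [20]
enqueue(75): queue = [20, 75]
enqueue(17): queue = [20, 75, 17]
enqueue(6): queue = [20, 75, 17, 6]
dequeue(): queue = [75, 17, 6]
dequeue(): queue = [17, 6]
enqueue(93): queue = [17, 6, 93]
dequeue(): queue = [6, 93]

Answer: 6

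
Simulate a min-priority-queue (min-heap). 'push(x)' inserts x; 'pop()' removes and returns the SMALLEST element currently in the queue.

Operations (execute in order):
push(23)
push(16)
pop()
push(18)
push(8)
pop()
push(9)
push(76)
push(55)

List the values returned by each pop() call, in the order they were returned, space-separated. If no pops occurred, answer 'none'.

push(23): heap contents = [23]
push(16): heap contents = [16, 23]
pop() → 16: heap contents = [23]
push(18): heap contents = [18, 23]
push(8): heap contents = [8, 18, 23]
pop() → 8: heap contents = [18, 23]
push(9): heap contents = [9, 18, 23]
push(76): heap contents = [9, 18, 23, 76]
push(55): heap contents = [9, 18, 23, 55, 76]

Answer: 16 8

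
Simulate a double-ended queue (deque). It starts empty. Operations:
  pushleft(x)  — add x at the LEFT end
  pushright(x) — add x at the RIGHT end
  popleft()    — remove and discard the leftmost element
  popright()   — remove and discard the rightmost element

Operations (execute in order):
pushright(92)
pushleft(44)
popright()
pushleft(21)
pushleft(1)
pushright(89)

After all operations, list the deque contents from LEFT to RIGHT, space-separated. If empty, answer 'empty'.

Answer: 1 21 44 89

Derivation:
pushright(92): [92]
pushleft(44): [44, 92]
popright(): [44]
pushleft(21): [21, 44]
pushleft(1): [1, 21, 44]
pushright(89): [1, 21, 44, 89]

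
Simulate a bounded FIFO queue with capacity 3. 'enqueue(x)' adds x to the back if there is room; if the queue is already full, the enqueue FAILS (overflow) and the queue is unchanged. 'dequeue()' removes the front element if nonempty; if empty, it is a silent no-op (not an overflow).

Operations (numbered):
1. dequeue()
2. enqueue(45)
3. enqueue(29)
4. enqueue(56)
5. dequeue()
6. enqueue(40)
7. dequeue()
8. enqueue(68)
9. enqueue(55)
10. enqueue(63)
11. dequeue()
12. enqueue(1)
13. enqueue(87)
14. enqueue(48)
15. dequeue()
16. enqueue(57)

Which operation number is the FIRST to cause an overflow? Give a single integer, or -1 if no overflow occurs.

1. dequeue(): empty, no-op, size=0
2. enqueue(45): size=1
3. enqueue(29): size=2
4. enqueue(56): size=3
5. dequeue(): size=2
6. enqueue(40): size=3
7. dequeue(): size=2
8. enqueue(68): size=3
9. enqueue(55): size=3=cap → OVERFLOW (fail)
10. enqueue(63): size=3=cap → OVERFLOW (fail)
11. dequeue(): size=2
12. enqueue(1): size=3
13. enqueue(87): size=3=cap → OVERFLOW (fail)
14. enqueue(48): size=3=cap → OVERFLOW (fail)
15. dequeue(): size=2
16. enqueue(57): size=3

Answer: 9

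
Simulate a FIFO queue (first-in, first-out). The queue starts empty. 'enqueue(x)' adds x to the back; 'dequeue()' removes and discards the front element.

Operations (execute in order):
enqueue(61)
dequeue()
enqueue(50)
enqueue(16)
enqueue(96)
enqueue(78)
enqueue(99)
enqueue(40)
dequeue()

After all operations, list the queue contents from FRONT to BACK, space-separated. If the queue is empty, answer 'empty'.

Answer: 16 96 78 99 40

Derivation:
enqueue(61): [61]
dequeue(): []
enqueue(50): [50]
enqueue(16): [50, 16]
enqueue(96): [50, 16, 96]
enqueue(78): [50, 16, 96, 78]
enqueue(99): [50, 16, 96, 78, 99]
enqueue(40): [50, 16, 96, 78, 99, 40]
dequeue(): [16, 96, 78, 99, 40]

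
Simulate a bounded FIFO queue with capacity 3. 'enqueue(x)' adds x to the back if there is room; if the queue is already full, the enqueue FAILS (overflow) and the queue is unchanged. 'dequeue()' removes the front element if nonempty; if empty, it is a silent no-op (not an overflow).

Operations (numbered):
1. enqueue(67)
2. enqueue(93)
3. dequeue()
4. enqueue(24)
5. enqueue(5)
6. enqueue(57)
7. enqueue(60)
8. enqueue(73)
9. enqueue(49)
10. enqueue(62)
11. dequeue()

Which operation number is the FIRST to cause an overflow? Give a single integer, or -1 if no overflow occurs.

1. enqueue(67): size=1
2. enqueue(93): size=2
3. dequeue(): size=1
4. enqueue(24): size=2
5. enqueue(5): size=3
6. enqueue(57): size=3=cap → OVERFLOW (fail)
7. enqueue(60): size=3=cap → OVERFLOW (fail)
8. enqueue(73): size=3=cap → OVERFLOW (fail)
9. enqueue(49): size=3=cap → OVERFLOW (fail)
10. enqueue(62): size=3=cap → OVERFLOW (fail)
11. dequeue(): size=2

Answer: 6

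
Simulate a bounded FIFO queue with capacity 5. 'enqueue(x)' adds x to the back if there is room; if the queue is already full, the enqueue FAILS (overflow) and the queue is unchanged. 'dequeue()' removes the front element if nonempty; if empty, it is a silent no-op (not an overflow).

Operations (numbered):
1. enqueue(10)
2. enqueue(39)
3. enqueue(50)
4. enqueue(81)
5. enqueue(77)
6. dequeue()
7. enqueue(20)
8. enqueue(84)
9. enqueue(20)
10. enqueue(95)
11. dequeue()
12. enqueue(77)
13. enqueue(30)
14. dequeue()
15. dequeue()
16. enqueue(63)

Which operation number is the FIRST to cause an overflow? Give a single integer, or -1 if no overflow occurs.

Answer: 8

Derivation:
1. enqueue(10): size=1
2. enqueue(39): size=2
3. enqueue(50): size=3
4. enqueue(81): size=4
5. enqueue(77): size=5
6. dequeue(): size=4
7. enqueue(20): size=5
8. enqueue(84): size=5=cap → OVERFLOW (fail)
9. enqueue(20): size=5=cap → OVERFLOW (fail)
10. enqueue(95): size=5=cap → OVERFLOW (fail)
11. dequeue(): size=4
12. enqueue(77): size=5
13. enqueue(30): size=5=cap → OVERFLOW (fail)
14. dequeue(): size=4
15. dequeue(): size=3
16. enqueue(63): size=4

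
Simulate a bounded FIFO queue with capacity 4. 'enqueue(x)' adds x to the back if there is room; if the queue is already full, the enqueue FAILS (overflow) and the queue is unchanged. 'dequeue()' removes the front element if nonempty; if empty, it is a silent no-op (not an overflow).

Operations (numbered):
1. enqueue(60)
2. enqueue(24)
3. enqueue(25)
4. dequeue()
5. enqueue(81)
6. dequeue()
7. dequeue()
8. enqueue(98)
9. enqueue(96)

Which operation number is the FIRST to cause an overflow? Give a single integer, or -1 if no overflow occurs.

Answer: -1

Derivation:
1. enqueue(60): size=1
2. enqueue(24): size=2
3. enqueue(25): size=3
4. dequeue(): size=2
5. enqueue(81): size=3
6. dequeue(): size=2
7. dequeue(): size=1
8. enqueue(98): size=2
9. enqueue(96): size=3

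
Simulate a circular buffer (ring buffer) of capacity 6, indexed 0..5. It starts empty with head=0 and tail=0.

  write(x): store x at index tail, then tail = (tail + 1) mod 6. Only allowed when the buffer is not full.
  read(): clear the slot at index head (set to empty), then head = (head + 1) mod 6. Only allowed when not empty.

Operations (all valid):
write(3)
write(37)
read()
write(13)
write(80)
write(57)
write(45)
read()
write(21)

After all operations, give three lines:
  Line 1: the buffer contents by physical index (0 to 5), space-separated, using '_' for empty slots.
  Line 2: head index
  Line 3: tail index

write(3): buf=[3 _ _ _ _ _], head=0, tail=1, size=1
write(37): buf=[3 37 _ _ _ _], head=0, tail=2, size=2
read(): buf=[_ 37 _ _ _ _], head=1, tail=2, size=1
write(13): buf=[_ 37 13 _ _ _], head=1, tail=3, size=2
write(80): buf=[_ 37 13 80 _ _], head=1, tail=4, size=3
write(57): buf=[_ 37 13 80 57 _], head=1, tail=5, size=4
write(45): buf=[_ 37 13 80 57 45], head=1, tail=0, size=5
read(): buf=[_ _ 13 80 57 45], head=2, tail=0, size=4
write(21): buf=[21 _ 13 80 57 45], head=2, tail=1, size=5

Answer: 21 _ 13 80 57 45
2
1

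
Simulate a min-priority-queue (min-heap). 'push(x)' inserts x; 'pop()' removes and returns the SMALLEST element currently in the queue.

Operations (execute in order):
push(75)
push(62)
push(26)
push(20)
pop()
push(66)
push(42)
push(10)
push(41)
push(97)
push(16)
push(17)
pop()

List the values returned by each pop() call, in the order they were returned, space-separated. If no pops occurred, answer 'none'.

Answer: 20 10

Derivation:
push(75): heap contents = [75]
push(62): heap contents = [62, 75]
push(26): heap contents = [26, 62, 75]
push(20): heap contents = [20, 26, 62, 75]
pop() → 20: heap contents = [26, 62, 75]
push(66): heap contents = [26, 62, 66, 75]
push(42): heap contents = [26, 42, 62, 66, 75]
push(10): heap contents = [10, 26, 42, 62, 66, 75]
push(41): heap contents = [10, 26, 41, 42, 62, 66, 75]
push(97): heap contents = [10, 26, 41, 42, 62, 66, 75, 97]
push(16): heap contents = [10, 16, 26, 41, 42, 62, 66, 75, 97]
push(17): heap contents = [10, 16, 17, 26, 41, 42, 62, 66, 75, 97]
pop() → 10: heap contents = [16, 17, 26, 41, 42, 62, 66, 75, 97]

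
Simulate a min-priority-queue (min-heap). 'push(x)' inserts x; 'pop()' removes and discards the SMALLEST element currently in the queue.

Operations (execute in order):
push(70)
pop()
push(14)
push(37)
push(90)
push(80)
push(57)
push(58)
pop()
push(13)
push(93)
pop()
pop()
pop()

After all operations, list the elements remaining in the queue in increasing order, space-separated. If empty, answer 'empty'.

Answer: 58 80 90 93

Derivation:
push(70): heap contents = [70]
pop() → 70: heap contents = []
push(14): heap contents = [14]
push(37): heap contents = [14, 37]
push(90): heap contents = [14, 37, 90]
push(80): heap contents = [14, 37, 80, 90]
push(57): heap contents = [14, 37, 57, 80, 90]
push(58): heap contents = [14, 37, 57, 58, 80, 90]
pop() → 14: heap contents = [37, 57, 58, 80, 90]
push(13): heap contents = [13, 37, 57, 58, 80, 90]
push(93): heap contents = [13, 37, 57, 58, 80, 90, 93]
pop() → 13: heap contents = [37, 57, 58, 80, 90, 93]
pop() → 37: heap contents = [57, 58, 80, 90, 93]
pop() → 57: heap contents = [58, 80, 90, 93]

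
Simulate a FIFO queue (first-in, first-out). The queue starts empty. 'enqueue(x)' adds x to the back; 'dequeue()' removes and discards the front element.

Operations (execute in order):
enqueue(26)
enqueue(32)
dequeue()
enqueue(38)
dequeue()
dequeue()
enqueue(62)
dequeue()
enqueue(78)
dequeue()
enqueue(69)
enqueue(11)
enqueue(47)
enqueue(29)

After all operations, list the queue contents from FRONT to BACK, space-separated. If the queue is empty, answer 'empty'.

Answer: 69 11 47 29

Derivation:
enqueue(26): [26]
enqueue(32): [26, 32]
dequeue(): [32]
enqueue(38): [32, 38]
dequeue(): [38]
dequeue(): []
enqueue(62): [62]
dequeue(): []
enqueue(78): [78]
dequeue(): []
enqueue(69): [69]
enqueue(11): [69, 11]
enqueue(47): [69, 11, 47]
enqueue(29): [69, 11, 47, 29]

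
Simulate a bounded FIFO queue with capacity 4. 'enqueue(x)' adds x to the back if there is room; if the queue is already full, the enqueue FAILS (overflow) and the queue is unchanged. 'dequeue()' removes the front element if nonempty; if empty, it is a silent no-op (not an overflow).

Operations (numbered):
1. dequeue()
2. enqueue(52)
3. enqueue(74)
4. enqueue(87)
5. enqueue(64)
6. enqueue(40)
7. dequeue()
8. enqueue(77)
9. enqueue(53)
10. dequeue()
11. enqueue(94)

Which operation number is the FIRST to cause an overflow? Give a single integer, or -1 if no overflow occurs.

Answer: 6

Derivation:
1. dequeue(): empty, no-op, size=0
2. enqueue(52): size=1
3. enqueue(74): size=2
4. enqueue(87): size=3
5. enqueue(64): size=4
6. enqueue(40): size=4=cap → OVERFLOW (fail)
7. dequeue(): size=3
8. enqueue(77): size=4
9. enqueue(53): size=4=cap → OVERFLOW (fail)
10. dequeue(): size=3
11. enqueue(94): size=4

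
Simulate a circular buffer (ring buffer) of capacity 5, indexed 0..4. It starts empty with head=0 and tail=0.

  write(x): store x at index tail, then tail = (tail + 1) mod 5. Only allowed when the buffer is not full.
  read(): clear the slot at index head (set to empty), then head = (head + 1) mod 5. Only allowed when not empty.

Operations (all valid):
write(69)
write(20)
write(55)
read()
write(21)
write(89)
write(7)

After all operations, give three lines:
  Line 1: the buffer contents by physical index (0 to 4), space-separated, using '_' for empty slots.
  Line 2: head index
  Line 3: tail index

write(69): buf=[69 _ _ _ _], head=0, tail=1, size=1
write(20): buf=[69 20 _ _ _], head=0, tail=2, size=2
write(55): buf=[69 20 55 _ _], head=0, tail=3, size=3
read(): buf=[_ 20 55 _ _], head=1, tail=3, size=2
write(21): buf=[_ 20 55 21 _], head=1, tail=4, size=3
write(89): buf=[_ 20 55 21 89], head=1, tail=0, size=4
write(7): buf=[7 20 55 21 89], head=1, tail=1, size=5

Answer: 7 20 55 21 89
1
1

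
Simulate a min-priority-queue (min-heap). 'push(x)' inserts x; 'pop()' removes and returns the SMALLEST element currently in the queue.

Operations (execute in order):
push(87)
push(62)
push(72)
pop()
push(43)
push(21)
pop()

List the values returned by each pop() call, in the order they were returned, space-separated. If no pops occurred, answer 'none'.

push(87): heap contents = [87]
push(62): heap contents = [62, 87]
push(72): heap contents = [62, 72, 87]
pop() → 62: heap contents = [72, 87]
push(43): heap contents = [43, 72, 87]
push(21): heap contents = [21, 43, 72, 87]
pop() → 21: heap contents = [43, 72, 87]

Answer: 62 21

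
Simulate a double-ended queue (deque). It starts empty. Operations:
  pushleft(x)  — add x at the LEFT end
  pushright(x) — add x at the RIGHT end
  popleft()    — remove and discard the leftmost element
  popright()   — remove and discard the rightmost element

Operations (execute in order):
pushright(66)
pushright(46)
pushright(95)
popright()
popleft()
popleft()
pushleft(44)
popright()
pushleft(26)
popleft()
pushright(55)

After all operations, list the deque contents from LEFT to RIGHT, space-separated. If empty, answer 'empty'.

Answer: 55

Derivation:
pushright(66): [66]
pushright(46): [66, 46]
pushright(95): [66, 46, 95]
popright(): [66, 46]
popleft(): [46]
popleft(): []
pushleft(44): [44]
popright(): []
pushleft(26): [26]
popleft(): []
pushright(55): [55]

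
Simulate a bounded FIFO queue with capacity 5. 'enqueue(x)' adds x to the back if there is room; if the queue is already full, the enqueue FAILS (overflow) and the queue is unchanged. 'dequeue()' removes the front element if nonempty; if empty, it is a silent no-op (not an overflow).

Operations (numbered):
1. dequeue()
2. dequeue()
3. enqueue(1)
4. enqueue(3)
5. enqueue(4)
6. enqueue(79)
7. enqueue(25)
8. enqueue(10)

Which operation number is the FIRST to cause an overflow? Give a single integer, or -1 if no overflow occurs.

1. dequeue(): empty, no-op, size=0
2. dequeue(): empty, no-op, size=0
3. enqueue(1): size=1
4. enqueue(3): size=2
5. enqueue(4): size=3
6. enqueue(79): size=4
7. enqueue(25): size=5
8. enqueue(10): size=5=cap → OVERFLOW (fail)

Answer: 8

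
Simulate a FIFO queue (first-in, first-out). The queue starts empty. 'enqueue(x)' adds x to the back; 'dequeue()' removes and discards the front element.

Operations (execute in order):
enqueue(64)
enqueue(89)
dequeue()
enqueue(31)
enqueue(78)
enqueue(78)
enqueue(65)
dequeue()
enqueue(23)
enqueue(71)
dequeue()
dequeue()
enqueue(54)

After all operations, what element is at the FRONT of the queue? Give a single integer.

Answer: 78

Derivation:
enqueue(64): queue = [64]
enqueue(89): queue = [64, 89]
dequeue(): queue = [89]
enqueue(31): queue = [89, 31]
enqueue(78): queue = [89, 31, 78]
enqueue(78): queue = [89, 31, 78, 78]
enqueue(65): queue = [89, 31, 78, 78, 65]
dequeue(): queue = [31, 78, 78, 65]
enqueue(23): queue = [31, 78, 78, 65, 23]
enqueue(71): queue = [31, 78, 78, 65, 23, 71]
dequeue(): queue = [78, 78, 65, 23, 71]
dequeue(): queue = [78, 65, 23, 71]
enqueue(54): queue = [78, 65, 23, 71, 54]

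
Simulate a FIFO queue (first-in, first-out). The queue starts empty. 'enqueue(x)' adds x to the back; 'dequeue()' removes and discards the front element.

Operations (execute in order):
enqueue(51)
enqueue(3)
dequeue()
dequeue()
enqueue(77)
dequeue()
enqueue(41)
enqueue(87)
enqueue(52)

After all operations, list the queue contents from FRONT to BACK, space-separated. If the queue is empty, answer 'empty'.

enqueue(51): [51]
enqueue(3): [51, 3]
dequeue(): [3]
dequeue(): []
enqueue(77): [77]
dequeue(): []
enqueue(41): [41]
enqueue(87): [41, 87]
enqueue(52): [41, 87, 52]

Answer: 41 87 52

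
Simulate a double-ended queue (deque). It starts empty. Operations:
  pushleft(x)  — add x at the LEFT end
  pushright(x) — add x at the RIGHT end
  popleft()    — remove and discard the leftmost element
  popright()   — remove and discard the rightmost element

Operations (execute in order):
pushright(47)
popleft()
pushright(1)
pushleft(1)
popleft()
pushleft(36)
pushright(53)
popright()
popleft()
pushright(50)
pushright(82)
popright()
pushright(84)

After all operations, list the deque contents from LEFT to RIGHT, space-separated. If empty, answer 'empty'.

Answer: 1 50 84

Derivation:
pushright(47): [47]
popleft(): []
pushright(1): [1]
pushleft(1): [1, 1]
popleft(): [1]
pushleft(36): [36, 1]
pushright(53): [36, 1, 53]
popright(): [36, 1]
popleft(): [1]
pushright(50): [1, 50]
pushright(82): [1, 50, 82]
popright(): [1, 50]
pushright(84): [1, 50, 84]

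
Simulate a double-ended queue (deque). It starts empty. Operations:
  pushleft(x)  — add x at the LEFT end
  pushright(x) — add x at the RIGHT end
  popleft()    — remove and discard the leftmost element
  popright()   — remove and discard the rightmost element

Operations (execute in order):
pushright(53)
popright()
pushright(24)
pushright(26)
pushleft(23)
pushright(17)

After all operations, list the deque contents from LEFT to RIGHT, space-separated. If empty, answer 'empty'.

pushright(53): [53]
popright(): []
pushright(24): [24]
pushright(26): [24, 26]
pushleft(23): [23, 24, 26]
pushright(17): [23, 24, 26, 17]

Answer: 23 24 26 17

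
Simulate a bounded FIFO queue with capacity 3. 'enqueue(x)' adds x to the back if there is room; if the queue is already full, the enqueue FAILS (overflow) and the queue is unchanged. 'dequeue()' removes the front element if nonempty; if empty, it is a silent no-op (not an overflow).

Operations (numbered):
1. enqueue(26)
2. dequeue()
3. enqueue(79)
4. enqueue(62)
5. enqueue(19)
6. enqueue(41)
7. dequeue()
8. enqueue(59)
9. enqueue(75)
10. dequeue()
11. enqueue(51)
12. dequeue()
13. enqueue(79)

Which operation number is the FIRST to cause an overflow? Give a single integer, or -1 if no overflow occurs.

Answer: 6

Derivation:
1. enqueue(26): size=1
2. dequeue(): size=0
3. enqueue(79): size=1
4. enqueue(62): size=2
5. enqueue(19): size=3
6. enqueue(41): size=3=cap → OVERFLOW (fail)
7. dequeue(): size=2
8. enqueue(59): size=3
9. enqueue(75): size=3=cap → OVERFLOW (fail)
10. dequeue(): size=2
11. enqueue(51): size=3
12. dequeue(): size=2
13. enqueue(79): size=3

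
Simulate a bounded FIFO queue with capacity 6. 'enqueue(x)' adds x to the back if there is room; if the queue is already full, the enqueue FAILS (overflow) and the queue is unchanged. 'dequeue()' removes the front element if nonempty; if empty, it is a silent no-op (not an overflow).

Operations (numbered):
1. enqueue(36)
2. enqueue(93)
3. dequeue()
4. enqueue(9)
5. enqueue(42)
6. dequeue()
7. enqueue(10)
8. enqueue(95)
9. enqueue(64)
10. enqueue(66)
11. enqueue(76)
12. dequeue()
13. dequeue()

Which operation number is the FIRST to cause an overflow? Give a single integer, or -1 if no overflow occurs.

Answer: 11

Derivation:
1. enqueue(36): size=1
2. enqueue(93): size=2
3. dequeue(): size=1
4. enqueue(9): size=2
5. enqueue(42): size=3
6. dequeue(): size=2
7. enqueue(10): size=3
8. enqueue(95): size=4
9. enqueue(64): size=5
10. enqueue(66): size=6
11. enqueue(76): size=6=cap → OVERFLOW (fail)
12. dequeue(): size=5
13. dequeue(): size=4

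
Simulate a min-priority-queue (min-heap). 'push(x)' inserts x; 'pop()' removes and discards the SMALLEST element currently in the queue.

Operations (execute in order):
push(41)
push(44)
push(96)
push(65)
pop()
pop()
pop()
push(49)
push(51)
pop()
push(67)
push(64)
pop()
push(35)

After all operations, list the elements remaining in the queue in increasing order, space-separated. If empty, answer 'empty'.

Answer: 35 64 67 96

Derivation:
push(41): heap contents = [41]
push(44): heap contents = [41, 44]
push(96): heap contents = [41, 44, 96]
push(65): heap contents = [41, 44, 65, 96]
pop() → 41: heap contents = [44, 65, 96]
pop() → 44: heap contents = [65, 96]
pop() → 65: heap contents = [96]
push(49): heap contents = [49, 96]
push(51): heap contents = [49, 51, 96]
pop() → 49: heap contents = [51, 96]
push(67): heap contents = [51, 67, 96]
push(64): heap contents = [51, 64, 67, 96]
pop() → 51: heap contents = [64, 67, 96]
push(35): heap contents = [35, 64, 67, 96]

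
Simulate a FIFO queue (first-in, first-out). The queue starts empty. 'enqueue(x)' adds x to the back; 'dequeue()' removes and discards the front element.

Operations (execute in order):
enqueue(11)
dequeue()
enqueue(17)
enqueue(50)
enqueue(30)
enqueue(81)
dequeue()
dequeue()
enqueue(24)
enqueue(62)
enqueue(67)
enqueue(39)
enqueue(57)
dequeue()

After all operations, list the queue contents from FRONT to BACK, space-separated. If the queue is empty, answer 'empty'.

Answer: 81 24 62 67 39 57

Derivation:
enqueue(11): [11]
dequeue(): []
enqueue(17): [17]
enqueue(50): [17, 50]
enqueue(30): [17, 50, 30]
enqueue(81): [17, 50, 30, 81]
dequeue(): [50, 30, 81]
dequeue(): [30, 81]
enqueue(24): [30, 81, 24]
enqueue(62): [30, 81, 24, 62]
enqueue(67): [30, 81, 24, 62, 67]
enqueue(39): [30, 81, 24, 62, 67, 39]
enqueue(57): [30, 81, 24, 62, 67, 39, 57]
dequeue(): [81, 24, 62, 67, 39, 57]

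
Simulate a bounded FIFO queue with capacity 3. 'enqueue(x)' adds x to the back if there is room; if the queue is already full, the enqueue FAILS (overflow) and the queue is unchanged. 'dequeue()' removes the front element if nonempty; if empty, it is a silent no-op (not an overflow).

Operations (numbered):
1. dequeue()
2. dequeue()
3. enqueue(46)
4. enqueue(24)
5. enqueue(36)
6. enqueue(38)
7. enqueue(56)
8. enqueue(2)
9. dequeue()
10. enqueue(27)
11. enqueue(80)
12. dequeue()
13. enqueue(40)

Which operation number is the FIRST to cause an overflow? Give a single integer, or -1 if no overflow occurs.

Answer: 6

Derivation:
1. dequeue(): empty, no-op, size=0
2. dequeue(): empty, no-op, size=0
3. enqueue(46): size=1
4. enqueue(24): size=2
5. enqueue(36): size=3
6. enqueue(38): size=3=cap → OVERFLOW (fail)
7. enqueue(56): size=3=cap → OVERFLOW (fail)
8. enqueue(2): size=3=cap → OVERFLOW (fail)
9. dequeue(): size=2
10. enqueue(27): size=3
11. enqueue(80): size=3=cap → OVERFLOW (fail)
12. dequeue(): size=2
13. enqueue(40): size=3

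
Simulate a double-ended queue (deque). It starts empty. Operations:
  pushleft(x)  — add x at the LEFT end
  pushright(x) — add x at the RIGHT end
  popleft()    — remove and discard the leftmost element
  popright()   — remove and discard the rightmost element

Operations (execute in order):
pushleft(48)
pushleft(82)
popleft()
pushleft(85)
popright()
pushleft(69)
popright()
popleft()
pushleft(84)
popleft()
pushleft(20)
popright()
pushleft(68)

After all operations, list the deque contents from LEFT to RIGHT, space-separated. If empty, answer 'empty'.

Answer: 68

Derivation:
pushleft(48): [48]
pushleft(82): [82, 48]
popleft(): [48]
pushleft(85): [85, 48]
popright(): [85]
pushleft(69): [69, 85]
popright(): [69]
popleft(): []
pushleft(84): [84]
popleft(): []
pushleft(20): [20]
popright(): []
pushleft(68): [68]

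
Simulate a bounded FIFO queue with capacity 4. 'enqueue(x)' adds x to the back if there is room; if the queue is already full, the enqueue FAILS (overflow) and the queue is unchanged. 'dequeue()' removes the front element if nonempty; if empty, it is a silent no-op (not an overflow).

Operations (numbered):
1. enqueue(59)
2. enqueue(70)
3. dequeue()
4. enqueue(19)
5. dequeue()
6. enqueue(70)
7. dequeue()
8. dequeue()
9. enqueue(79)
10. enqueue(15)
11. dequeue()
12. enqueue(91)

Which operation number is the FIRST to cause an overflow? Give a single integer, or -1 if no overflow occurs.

Answer: -1

Derivation:
1. enqueue(59): size=1
2. enqueue(70): size=2
3. dequeue(): size=1
4. enqueue(19): size=2
5. dequeue(): size=1
6. enqueue(70): size=2
7. dequeue(): size=1
8. dequeue(): size=0
9. enqueue(79): size=1
10. enqueue(15): size=2
11. dequeue(): size=1
12. enqueue(91): size=2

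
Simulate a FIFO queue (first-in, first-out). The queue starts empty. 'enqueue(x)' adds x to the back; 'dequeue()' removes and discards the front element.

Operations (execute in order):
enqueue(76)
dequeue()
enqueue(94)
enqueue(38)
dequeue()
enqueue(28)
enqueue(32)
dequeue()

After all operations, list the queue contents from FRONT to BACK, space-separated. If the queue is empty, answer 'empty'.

Answer: 28 32

Derivation:
enqueue(76): [76]
dequeue(): []
enqueue(94): [94]
enqueue(38): [94, 38]
dequeue(): [38]
enqueue(28): [38, 28]
enqueue(32): [38, 28, 32]
dequeue(): [28, 32]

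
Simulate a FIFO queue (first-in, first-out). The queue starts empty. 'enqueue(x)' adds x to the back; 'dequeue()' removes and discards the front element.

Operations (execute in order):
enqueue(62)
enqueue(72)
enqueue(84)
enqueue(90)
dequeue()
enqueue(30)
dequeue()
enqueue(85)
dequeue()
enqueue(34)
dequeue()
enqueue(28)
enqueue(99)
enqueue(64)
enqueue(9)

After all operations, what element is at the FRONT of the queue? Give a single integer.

enqueue(62): queue = [62]
enqueue(72): queue = [62, 72]
enqueue(84): queue = [62, 72, 84]
enqueue(90): queue = [62, 72, 84, 90]
dequeue(): queue = [72, 84, 90]
enqueue(30): queue = [72, 84, 90, 30]
dequeue(): queue = [84, 90, 30]
enqueue(85): queue = [84, 90, 30, 85]
dequeue(): queue = [90, 30, 85]
enqueue(34): queue = [90, 30, 85, 34]
dequeue(): queue = [30, 85, 34]
enqueue(28): queue = [30, 85, 34, 28]
enqueue(99): queue = [30, 85, 34, 28, 99]
enqueue(64): queue = [30, 85, 34, 28, 99, 64]
enqueue(9): queue = [30, 85, 34, 28, 99, 64, 9]

Answer: 30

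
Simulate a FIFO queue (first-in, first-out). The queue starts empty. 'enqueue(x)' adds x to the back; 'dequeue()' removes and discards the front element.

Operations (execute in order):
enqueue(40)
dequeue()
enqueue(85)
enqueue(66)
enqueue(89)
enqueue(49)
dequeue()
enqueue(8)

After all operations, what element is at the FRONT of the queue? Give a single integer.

Answer: 66

Derivation:
enqueue(40): queue = [40]
dequeue(): queue = []
enqueue(85): queue = [85]
enqueue(66): queue = [85, 66]
enqueue(89): queue = [85, 66, 89]
enqueue(49): queue = [85, 66, 89, 49]
dequeue(): queue = [66, 89, 49]
enqueue(8): queue = [66, 89, 49, 8]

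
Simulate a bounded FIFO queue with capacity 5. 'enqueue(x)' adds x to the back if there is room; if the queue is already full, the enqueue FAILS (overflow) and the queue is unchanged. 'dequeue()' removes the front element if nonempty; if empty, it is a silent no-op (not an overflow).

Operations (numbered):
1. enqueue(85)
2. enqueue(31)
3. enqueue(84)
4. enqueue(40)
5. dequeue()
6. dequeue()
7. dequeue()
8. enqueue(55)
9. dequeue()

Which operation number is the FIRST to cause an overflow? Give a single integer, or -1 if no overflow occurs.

Answer: -1

Derivation:
1. enqueue(85): size=1
2. enqueue(31): size=2
3. enqueue(84): size=3
4. enqueue(40): size=4
5. dequeue(): size=3
6. dequeue(): size=2
7. dequeue(): size=1
8. enqueue(55): size=2
9. dequeue(): size=1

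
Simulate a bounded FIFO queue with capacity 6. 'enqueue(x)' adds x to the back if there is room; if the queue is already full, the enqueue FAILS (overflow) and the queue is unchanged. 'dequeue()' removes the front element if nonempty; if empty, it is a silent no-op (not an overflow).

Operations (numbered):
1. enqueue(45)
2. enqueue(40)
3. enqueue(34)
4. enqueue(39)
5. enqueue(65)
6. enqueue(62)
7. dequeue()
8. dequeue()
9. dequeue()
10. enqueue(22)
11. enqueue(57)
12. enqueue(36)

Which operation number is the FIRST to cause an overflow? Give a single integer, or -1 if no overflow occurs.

1. enqueue(45): size=1
2. enqueue(40): size=2
3. enqueue(34): size=3
4. enqueue(39): size=4
5. enqueue(65): size=5
6. enqueue(62): size=6
7. dequeue(): size=5
8. dequeue(): size=4
9. dequeue(): size=3
10. enqueue(22): size=4
11. enqueue(57): size=5
12. enqueue(36): size=6

Answer: -1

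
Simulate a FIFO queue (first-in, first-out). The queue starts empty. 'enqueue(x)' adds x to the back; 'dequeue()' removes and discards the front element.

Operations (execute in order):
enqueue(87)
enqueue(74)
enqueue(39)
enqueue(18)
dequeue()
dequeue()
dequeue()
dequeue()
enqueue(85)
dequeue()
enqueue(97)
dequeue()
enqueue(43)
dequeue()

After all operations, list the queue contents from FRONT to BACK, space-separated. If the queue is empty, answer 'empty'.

enqueue(87): [87]
enqueue(74): [87, 74]
enqueue(39): [87, 74, 39]
enqueue(18): [87, 74, 39, 18]
dequeue(): [74, 39, 18]
dequeue(): [39, 18]
dequeue(): [18]
dequeue(): []
enqueue(85): [85]
dequeue(): []
enqueue(97): [97]
dequeue(): []
enqueue(43): [43]
dequeue(): []

Answer: empty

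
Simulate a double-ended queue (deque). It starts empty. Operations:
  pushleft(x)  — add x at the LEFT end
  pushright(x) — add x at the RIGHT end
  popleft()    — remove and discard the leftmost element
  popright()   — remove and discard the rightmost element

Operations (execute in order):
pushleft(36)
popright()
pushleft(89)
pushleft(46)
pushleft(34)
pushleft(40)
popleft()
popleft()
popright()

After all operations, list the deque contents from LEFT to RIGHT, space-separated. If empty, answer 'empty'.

Answer: 46

Derivation:
pushleft(36): [36]
popright(): []
pushleft(89): [89]
pushleft(46): [46, 89]
pushleft(34): [34, 46, 89]
pushleft(40): [40, 34, 46, 89]
popleft(): [34, 46, 89]
popleft(): [46, 89]
popright(): [46]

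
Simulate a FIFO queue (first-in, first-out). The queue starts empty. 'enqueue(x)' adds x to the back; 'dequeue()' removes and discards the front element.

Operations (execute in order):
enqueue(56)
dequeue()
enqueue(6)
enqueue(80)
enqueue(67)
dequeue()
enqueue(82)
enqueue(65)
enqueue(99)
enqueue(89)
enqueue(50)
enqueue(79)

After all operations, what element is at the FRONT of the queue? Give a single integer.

Answer: 80

Derivation:
enqueue(56): queue = [56]
dequeue(): queue = []
enqueue(6): queue = [6]
enqueue(80): queue = [6, 80]
enqueue(67): queue = [6, 80, 67]
dequeue(): queue = [80, 67]
enqueue(82): queue = [80, 67, 82]
enqueue(65): queue = [80, 67, 82, 65]
enqueue(99): queue = [80, 67, 82, 65, 99]
enqueue(89): queue = [80, 67, 82, 65, 99, 89]
enqueue(50): queue = [80, 67, 82, 65, 99, 89, 50]
enqueue(79): queue = [80, 67, 82, 65, 99, 89, 50, 79]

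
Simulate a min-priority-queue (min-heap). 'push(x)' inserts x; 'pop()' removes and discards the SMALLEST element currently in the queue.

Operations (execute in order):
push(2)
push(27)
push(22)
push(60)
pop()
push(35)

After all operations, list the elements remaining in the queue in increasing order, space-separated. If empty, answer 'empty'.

Answer: 22 27 35 60

Derivation:
push(2): heap contents = [2]
push(27): heap contents = [2, 27]
push(22): heap contents = [2, 22, 27]
push(60): heap contents = [2, 22, 27, 60]
pop() → 2: heap contents = [22, 27, 60]
push(35): heap contents = [22, 27, 35, 60]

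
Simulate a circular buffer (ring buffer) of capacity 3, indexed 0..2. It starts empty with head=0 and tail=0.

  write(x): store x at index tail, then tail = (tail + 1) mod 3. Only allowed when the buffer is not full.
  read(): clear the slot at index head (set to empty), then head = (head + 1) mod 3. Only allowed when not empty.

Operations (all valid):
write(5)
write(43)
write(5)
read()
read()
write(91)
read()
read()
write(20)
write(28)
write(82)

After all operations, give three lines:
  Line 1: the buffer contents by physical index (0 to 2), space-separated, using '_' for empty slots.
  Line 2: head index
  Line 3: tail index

write(5): buf=[5 _ _], head=0, tail=1, size=1
write(43): buf=[5 43 _], head=0, tail=2, size=2
write(5): buf=[5 43 5], head=0, tail=0, size=3
read(): buf=[_ 43 5], head=1, tail=0, size=2
read(): buf=[_ _ 5], head=2, tail=0, size=1
write(91): buf=[91 _ 5], head=2, tail=1, size=2
read(): buf=[91 _ _], head=0, tail=1, size=1
read(): buf=[_ _ _], head=1, tail=1, size=0
write(20): buf=[_ 20 _], head=1, tail=2, size=1
write(28): buf=[_ 20 28], head=1, tail=0, size=2
write(82): buf=[82 20 28], head=1, tail=1, size=3

Answer: 82 20 28
1
1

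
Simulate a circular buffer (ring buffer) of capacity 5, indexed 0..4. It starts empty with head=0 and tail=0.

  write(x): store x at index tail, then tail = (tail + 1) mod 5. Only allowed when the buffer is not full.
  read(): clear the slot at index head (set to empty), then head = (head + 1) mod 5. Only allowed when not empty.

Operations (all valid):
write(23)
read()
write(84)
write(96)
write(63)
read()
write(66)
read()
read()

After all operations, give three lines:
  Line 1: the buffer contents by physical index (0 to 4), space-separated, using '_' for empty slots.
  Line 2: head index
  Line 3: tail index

write(23): buf=[23 _ _ _ _], head=0, tail=1, size=1
read(): buf=[_ _ _ _ _], head=1, tail=1, size=0
write(84): buf=[_ 84 _ _ _], head=1, tail=2, size=1
write(96): buf=[_ 84 96 _ _], head=1, tail=3, size=2
write(63): buf=[_ 84 96 63 _], head=1, tail=4, size=3
read(): buf=[_ _ 96 63 _], head=2, tail=4, size=2
write(66): buf=[_ _ 96 63 66], head=2, tail=0, size=3
read(): buf=[_ _ _ 63 66], head=3, tail=0, size=2
read(): buf=[_ _ _ _ 66], head=4, tail=0, size=1

Answer: _ _ _ _ 66
4
0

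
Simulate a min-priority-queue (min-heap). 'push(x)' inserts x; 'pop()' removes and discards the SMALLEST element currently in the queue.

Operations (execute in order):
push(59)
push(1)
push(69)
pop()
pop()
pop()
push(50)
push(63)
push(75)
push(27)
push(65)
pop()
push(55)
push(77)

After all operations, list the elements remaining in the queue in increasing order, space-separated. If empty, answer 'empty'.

Answer: 50 55 63 65 75 77

Derivation:
push(59): heap contents = [59]
push(1): heap contents = [1, 59]
push(69): heap contents = [1, 59, 69]
pop() → 1: heap contents = [59, 69]
pop() → 59: heap contents = [69]
pop() → 69: heap contents = []
push(50): heap contents = [50]
push(63): heap contents = [50, 63]
push(75): heap contents = [50, 63, 75]
push(27): heap contents = [27, 50, 63, 75]
push(65): heap contents = [27, 50, 63, 65, 75]
pop() → 27: heap contents = [50, 63, 65, 75]
push(55): heap contents = [50, 55, 63, 65, 75]
push(77): heap contents = [50, 55, 63, 65, 75, 77]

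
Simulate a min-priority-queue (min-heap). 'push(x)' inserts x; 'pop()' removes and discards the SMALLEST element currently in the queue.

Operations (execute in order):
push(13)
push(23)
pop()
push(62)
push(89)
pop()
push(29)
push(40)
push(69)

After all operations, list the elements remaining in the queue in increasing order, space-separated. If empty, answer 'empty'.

push(13): heap contents = [13]
push(23): heap contents = [13, 23]
pop() → 13: heap contents = [23]
push(62): heap contents = [23, 62]
push(89): heap contents = [23, 62, 89]
pop() → 23: heap contents = [62, 89]
push(29): heap contents = [29, 62, 89]
push(40): heap contents = [29, 40, 62, 89]
push(69): heap contents = [29, 40, 62, 69, 89]

Answer: 29 40 62 69 89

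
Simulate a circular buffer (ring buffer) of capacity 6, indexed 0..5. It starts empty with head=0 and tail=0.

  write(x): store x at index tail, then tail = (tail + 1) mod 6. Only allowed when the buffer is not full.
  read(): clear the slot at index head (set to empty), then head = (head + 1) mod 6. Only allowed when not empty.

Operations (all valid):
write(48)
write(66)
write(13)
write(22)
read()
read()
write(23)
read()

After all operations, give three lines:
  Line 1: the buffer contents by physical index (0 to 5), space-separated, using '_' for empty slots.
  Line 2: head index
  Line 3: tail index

write(48): buf=[48 _ _ _ _ _], head=0, tail=1, size=1
write(66): buf=[48 66 _ _ _ _], head=0, tail=2, size=2
write(13): buf=[48 66 13 _ _ _], head=0, tail=3, size=3
write(22): buf=[48 66 13 22 _ _], head=0, tail=4, size=4
read(): buf=[_ 66 13 22 _ _], head=1, tail=4, size=3
read(): buf=[_ _ 13 22 _ _], head=2, tail=4, size=2
write(23): buf=[_ _ 13 22 23 _], head=2, tail=5, size=3
read(): buf=[_ _ _ 22 23 _], head=3, tail=5, size=2

Answer: _ _ _ 22 23 _
3
5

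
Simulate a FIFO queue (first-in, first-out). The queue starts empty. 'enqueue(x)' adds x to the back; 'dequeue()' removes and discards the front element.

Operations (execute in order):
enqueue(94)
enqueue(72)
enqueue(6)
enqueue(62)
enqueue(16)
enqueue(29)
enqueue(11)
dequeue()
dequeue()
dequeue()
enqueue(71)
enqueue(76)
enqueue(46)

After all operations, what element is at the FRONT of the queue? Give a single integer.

enqueue(94): queue = [94]
enqueue(72): queue = [94, 72]
enqueue(6): queue = [94, 72, 6]
enqueue(62): queue = [94, 72, 6, 62]
enqueue(16): queue = [94, 72, 6, 62, 16]
enqueue(29): queue = [94, 72, 6, 62, 16, 29]
enqueue(11): queue = [94, 72, 6, 62, 16, 29, 11]
dequeue(): queue = [72, 6, 62, 16, 29, 11]
dequeue(): queue = [6, 62, 16, 29, 11]
dequeue(): queue = [62, 16, 29, 11]
enqueue(71): queue = [62, 16, 29, 11, 71]
enqueue(76): queue = [62, 16, 29, 11, 71, 76]
enqueue(46): queue = [62, 16, 29, 11, 71, 76, 46]

Answer: 62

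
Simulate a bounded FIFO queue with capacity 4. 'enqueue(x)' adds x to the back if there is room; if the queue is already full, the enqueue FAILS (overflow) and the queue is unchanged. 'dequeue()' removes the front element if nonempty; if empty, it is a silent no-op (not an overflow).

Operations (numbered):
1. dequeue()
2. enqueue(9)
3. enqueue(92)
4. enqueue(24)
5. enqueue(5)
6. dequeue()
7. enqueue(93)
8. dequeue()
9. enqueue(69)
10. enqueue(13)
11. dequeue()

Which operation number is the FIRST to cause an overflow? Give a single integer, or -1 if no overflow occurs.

1. dequeue(): empty, no-op, size=0
2. enqueue(9): size=1
3. enqueue(92): size=2
4. enqueue(24): size=3
5. enqueue(5): size=4
6. dequeue(): size=3
7. enqueue(93): size=4
8. dequeue(): size=3
9. enqueue(69): size=4
10. enqueue(13): size=4=cap → OVERFLOW (fail)
11. dequeue(): size=3

Answer: 10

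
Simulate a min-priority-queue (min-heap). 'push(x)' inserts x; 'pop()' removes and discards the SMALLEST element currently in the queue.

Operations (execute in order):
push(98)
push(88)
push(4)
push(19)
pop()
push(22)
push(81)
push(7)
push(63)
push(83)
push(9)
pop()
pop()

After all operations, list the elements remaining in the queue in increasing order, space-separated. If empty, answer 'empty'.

push(98): heap contents = [98]
push(88): heap contents = [88, 98]
push(4): heap contents = [4, 88, 98]
push(19): heap contents = [4, 19, 88, 98]
pop() → 4: heap contents = [19, 88, 98]
push(22): heap contents = [19, 22, 88, 98]
push(81): heap contents = [19, 22, 81, 88, 98]
push(7): heap contents = [7, 19, 22, 81, 88, 98]
push(63): heap contents = [7, 19, 22, 63, 81, 88, 98]
push(83): heap contents = [7, 19, 22, 63, 81, 83, 88, 98]
push(9): heap contents = [7, 9, 19, 22, 63, 81, 83, 88, 98]
pop() → 7: heap contents = [9, 19, 22, 63, 81, 83, 88, 98]
pop() → 9: heap contents = [19, 22, 63, 81, 83, 88, 98]

Answer: 19 22 63 81 83 88 98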